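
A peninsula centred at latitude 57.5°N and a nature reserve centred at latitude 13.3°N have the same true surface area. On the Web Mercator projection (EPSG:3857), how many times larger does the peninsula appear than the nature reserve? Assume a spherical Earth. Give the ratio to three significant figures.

Mercator is conformal with k = sec φ, so areal scale = k² = sec²φ.
At 57.5°: sec²(57.5°) = 1/0.5373² = 3.464.
At 13.3°: sec²(13.3°) = 1/0.9732² = 1.056.
Ratio = 3.464/1.056 = cos²(13.3°)/cos²(57.5°) ≈ 3.28.

3.28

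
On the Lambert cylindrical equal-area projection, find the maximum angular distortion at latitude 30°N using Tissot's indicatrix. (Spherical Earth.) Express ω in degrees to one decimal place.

16.4°

The Lambert cylindrical equal-area projection is the cylindrical equal-area projection with its standard parallel at the equator (φ₀ = 0). Cylindrical equal-area (φ₀ = 0°): h = cos φ / cos 0° along meridians, k = cos 0° / cos φ along parallels; h·k = 1.
At 30°: h = 0.8660, k = 1.155; principal scales a = 1.155, b = 0.8660.
sin(ω/2) = (a − b)/(a + b) = 0.2887/2.021 = 0.1429, so ω = 2 arcsin(0.1429) ≈ 16.4°.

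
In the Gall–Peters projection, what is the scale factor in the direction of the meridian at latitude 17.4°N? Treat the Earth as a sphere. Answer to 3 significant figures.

1.35

Gall–Peters is a cylindrical equal-area projection with standard parallels at ±45°. For cylindrical equal-area with standard parallel φ₀, h = cos φ / cos φ₀ and k = cos φ₀ / cos φ, so h·k = 1.
h = cos 17.4° / cos 45° = 0.9542/0.7071 = 1.349.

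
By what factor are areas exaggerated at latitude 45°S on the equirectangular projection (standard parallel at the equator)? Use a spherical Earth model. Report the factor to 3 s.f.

In the plate carrée (x = Rλ, y = Rφ), meridians are true-scale (h = 1) and parallels are stretched by k = sec φ.
Areal scale = h·k = 1 × sec φ; at 45°, h = 1.000, k = 1.414, so h·k = 1.414.

1.41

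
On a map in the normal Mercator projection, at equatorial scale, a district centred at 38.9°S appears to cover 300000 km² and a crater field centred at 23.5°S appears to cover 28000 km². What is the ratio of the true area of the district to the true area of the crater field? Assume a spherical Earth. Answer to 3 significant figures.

7.72

Since Mercator area scale is 1/cos²φ, the true area equals the apparent area multiplied by cos²φ.
True area of district: 300000 × cos²(38.9°) = 300000 × 0.6057 = 181700 km².
True area of crater field: 28000 × cos²(23.5°) = 28000 × 0.8410 = 23550 km².
Ratio = 181700 / 23550 ≈ 7.72.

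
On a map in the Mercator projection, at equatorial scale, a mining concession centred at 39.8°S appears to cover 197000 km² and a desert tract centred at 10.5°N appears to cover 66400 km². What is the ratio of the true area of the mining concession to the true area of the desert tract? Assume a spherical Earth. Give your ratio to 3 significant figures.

Mercator's areal exaggeration is sec²φ; hence true area = (apparent area) · cos²φ.
True area of mining concession: 197000 × cos²(39.8°) = 197000 × 0.5903 = 116300 km².
True area of desert tract: 66400 × cos²(10.5°) = 66400 × 0.9668 = 64190 km².
Ratio = 116300 / 64190 ≈ 1.81.

1.81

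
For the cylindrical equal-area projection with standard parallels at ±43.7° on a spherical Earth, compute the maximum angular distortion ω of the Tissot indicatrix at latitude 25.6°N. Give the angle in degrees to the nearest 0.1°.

25.1°

Cylindrical equal-area (φ₀ = 43.7°): h = cos φ / cos 43.7° along meridians, k = cos 43.7° / cos φ along parallels; h·k = 1.
At 25.6°: h = 1.247, k = 0.8017; principal scales a = 1.247, b = 0.8017.
sin(ω/2) = (a − b)/(a + b) = 0.4457/2.049 = 0.2175, so ω = 2 arcsin(0.2175) ≈ 25.1°.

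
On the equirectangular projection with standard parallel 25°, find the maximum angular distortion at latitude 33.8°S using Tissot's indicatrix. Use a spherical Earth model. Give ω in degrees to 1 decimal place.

5.0°

With standard parallel φ₀ = 25°, the equirectangular projection gives x = Rλ cos φ₀, y = Rφ, so h = 1 and k = cos 25° / cos φ.
At 33.8°: h = 1.000, k = 1.091; principal scales a = 1.091, b = 1.000.
sin(ω/2) = (a − b)/(a + b) = 0.09064/2.091 = 0.04336, so ω = 2 arcsin(0.04336) ≈ 5.0°.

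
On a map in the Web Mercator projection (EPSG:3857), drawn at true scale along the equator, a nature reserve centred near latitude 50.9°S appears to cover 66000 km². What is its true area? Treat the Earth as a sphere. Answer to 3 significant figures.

Mercator is conformal, so the point scale is isotropic: h = k = sec φ = 1/cos φ.
Areal scale = k² = sec²φ = 1/cos²(50.9°) = 1/0.6307² = 2.514.
True area = apparent / (areal scale) = 66000 / 2.514 ≈ 26300 km².

26300 km²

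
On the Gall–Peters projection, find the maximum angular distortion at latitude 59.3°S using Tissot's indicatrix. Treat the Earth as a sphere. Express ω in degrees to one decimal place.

Gall–Peters is a cylindrical equal-area projection with standard parallels at ±45°. For cylindrical equal-area with standard parallel φ₀, h = cos φ / cos φ₀ and k = cos φ₀ / cos φ, so h·k = 1.
At 59.3°: h = 0.7220, k = 1.385; principal scales a = 1.385, b = 0.7220.
sin(ω/2) = (a − b)/(a + b) = 0.6630/2.107 = 0.3147, so ω = 2 arcsin(0.3147) ≈ 36.7°.

36.7°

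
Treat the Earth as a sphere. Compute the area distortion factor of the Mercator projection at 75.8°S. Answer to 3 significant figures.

16.6

Mercator is conformal, so the point scale is isotropic: h = k = sec φ = 1/cos φ.
Areal scale = k² = sec²φ = 1/cos²(75.8°) = 1/0.2453² = 16.62.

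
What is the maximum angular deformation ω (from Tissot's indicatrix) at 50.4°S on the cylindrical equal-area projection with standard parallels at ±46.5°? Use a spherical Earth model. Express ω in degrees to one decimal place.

8.8°

For cylindrical equal-area with standard parallel φ₀, h = cos φ / cos φ₀ and k = cos φ₀ / cos φ, so h·k = 1.
At 50.4°: h = 0.9260, k = 1.080; principal scales a = 1.080, b = 0.9260.
sin(ω/2) = (a − b)/(a + b) = 0.1539/2.006 = 0.07672, so ω = 2 arcsin(0.07672) ≈ 8.8°.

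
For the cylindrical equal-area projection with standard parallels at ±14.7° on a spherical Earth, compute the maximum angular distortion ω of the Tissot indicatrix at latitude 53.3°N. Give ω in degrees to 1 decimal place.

53.2°

A cylindrical equal-area projection with standard parallel φ₀ has meridian scale h = cos φ / cos φ₀ and parallel scale k = cos φ₀ / cos φ (so areas are preserved, h·k = 1).
At 53.3°: h = 0.6178, k = 1.619; principal scales a = 1.619, b = 0.6178.
sin(ω/2) = (a − b)/(a + b) = 1.001/2.236 = 0.4475, so ω = 2 arcsin(0.4475) ≈ 53.2°.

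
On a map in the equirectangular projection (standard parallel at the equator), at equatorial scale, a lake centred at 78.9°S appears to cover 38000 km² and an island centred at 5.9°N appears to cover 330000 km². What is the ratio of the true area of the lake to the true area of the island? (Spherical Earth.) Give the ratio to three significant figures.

On the plate carrée, areal scale = h·k = 1 × sec φ, so true area = apparent × cos φ.
True area of lake: 38000 × cos(78.9°) = 38000 × 0.1925 = 7316 km².
True area of island: 330000 × cos(5.9°) = 330000 × 0.9947 = 328300 km².
Ratio = 7316 / 328300 ≈ 0.0223.

0.0223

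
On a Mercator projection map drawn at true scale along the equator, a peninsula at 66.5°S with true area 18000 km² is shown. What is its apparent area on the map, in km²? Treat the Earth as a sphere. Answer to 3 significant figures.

Mercator is conformal, so the point scale is isotropic: h = k = sec φ = 1/cos φ.
Areal scale = k² = sec²φ = 1/cos²(66.5°) = 1/0.3987² = 6.289.
Apparent area = 18000 × 6.289 ≈ 113000 km².

113000 km²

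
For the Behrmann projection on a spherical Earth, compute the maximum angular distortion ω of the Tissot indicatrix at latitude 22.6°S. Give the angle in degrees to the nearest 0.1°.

7.3°

Behrmann is a cylindrical equal-area projection with standard parallels at ±30°. For cylindrical equal-area with standard parallel φ₀, h = cos φ / cos φ₀ and k = cos φ₀ / cos φ, so h·k = 1.
At 22.6°: h = 1.066, k = 0.9381; principal scales a = 1.066, b = 0.9381.
sin(ω/2) = (a − b)/(a + b) = 0.1280/2.004 = 0.06386, so ω = 2 arcsin(0.06386) ≈ 7.3°.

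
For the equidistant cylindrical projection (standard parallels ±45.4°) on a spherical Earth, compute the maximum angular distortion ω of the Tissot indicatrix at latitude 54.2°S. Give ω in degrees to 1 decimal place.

10.4°

With standard parallel φ₀ = 45.4°, the equirectangular projection gives x = Rλ cos φ₀, y = Rφ, so h = 1 and k = cos 45.4° / cos φ.
At 54.2°: h = 1.000, k = 1.200; principal scales a = 1.200, b = 1.000.
sin(ω/2) = (a − b)/(a + b) = 0.2003/2.200 = 0.09105, so ω = 2 arcsin(0.09105) ≈ 10.4°.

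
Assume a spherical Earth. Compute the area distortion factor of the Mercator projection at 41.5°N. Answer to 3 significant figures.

For Mercator, h = k = sec φ (a conformal cylindrical projection has a single point scale, 1/cos φ).
Areal scale = k² = sec²φ = 1/cos²(41.5°) = 1/0.7490² = 1.783.

1.78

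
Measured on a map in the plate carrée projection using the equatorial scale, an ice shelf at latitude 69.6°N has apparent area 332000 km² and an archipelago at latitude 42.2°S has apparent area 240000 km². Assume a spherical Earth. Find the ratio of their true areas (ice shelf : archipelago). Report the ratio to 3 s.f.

0.651

Plate carrée has h = 1 and k = sec φ, giving areal scale sec φ; true area = (apparent area) · cos φ.
True area of ice shelf: 332000 × cos(69.6°) = 332000 × 0.3486 = 115700 km².
True area of archipelago: 240000 × cos(42.2°) = 240000 × 0.7408 = 177800 km².
Ratio = 115700 / 177800 ≈ 0.651.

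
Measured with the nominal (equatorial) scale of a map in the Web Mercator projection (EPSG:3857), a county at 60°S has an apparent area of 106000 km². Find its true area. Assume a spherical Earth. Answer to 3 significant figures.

For Mercator, h = k = sec φ (a conformal cylindrical projection has a single point scale, 1/cos φ).
Areal scale = k² = sec²φ = 1/cos²(60°) = 1/0.5000² = 4.000.
True area = apparent / (areal scale) = 106000 / 4.000 ≈ 26500 km².

26500 km²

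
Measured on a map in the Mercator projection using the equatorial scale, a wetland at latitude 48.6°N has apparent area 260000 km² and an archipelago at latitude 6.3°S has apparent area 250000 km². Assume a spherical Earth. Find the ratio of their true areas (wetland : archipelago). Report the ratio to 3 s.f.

0.460

On Mercator the areal scale is sec²φ, so true area = apparent × cos²φ.
True area of wetland: 260000 × cos²(48.6°) = 260000 × 0.4373 = 113700 km².
True area of archipelago: 250000 × cos²(6.3°) = 250000 × 0.9880 = 247000 km².
Ratio = 113700 / 247000 ≈ 0.460.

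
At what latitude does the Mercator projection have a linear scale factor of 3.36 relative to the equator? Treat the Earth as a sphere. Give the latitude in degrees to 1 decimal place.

72.7°

Mercator scale is k = sec φ = 1/cos φ.
1/cos φ = 3.36  ⇒  cos φ = 0.2976  ⇒  φ = arccos(0.2976) ≈ 72.7°.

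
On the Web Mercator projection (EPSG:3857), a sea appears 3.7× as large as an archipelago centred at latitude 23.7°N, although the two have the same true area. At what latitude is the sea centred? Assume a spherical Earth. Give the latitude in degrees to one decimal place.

61.6°

On Mercator, (apparent₁)/(apparent₂) = sec²φ₁ / sec²φ₂ when true areas are equal.
cos²φ₂ / cos²φ₁ = 3.7  ⇒  cos φ₁ = cos 23.7° / √3.7 = 0.9157/1.924 = 0.4760.
φ₁ = arccos(0.4760) ≈ 61.6°.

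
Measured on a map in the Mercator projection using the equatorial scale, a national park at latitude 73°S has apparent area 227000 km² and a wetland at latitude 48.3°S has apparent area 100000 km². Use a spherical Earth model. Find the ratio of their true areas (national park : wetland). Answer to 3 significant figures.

0.438

Mercator's areal exaggeration is sec²φ; hence true area = (apparent area) · cos²φ.
True area of national park: 227000 × cos²(73°) = 227000 × 0.08548 = 19400 km².
True area of wetland: 100000 × cos²(48.3°) = 100000 × 0.4425 = 44250 km².
Ratio = 19400 / 44250 ≈ 0.438.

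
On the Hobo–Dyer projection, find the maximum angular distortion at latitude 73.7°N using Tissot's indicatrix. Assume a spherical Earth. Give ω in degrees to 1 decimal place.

102.1°

Hobo–Dyer is a cylindrical equal-area projection with standard parallels at ±37.5°. A cylindrical equal-area projection with standard parallel φ₀ has meridian scale h = cos φ / cos φ₀ and parallel scale k = cos φ₀ / cos φ (so areas are preserved, h·k = 1).
At 73.7°: h = 0.3538, k = 2.827; principal scales a = 2.827, b = 0.3538.
sin(ω/2) = (a − b)/(a + b) = 2.473/3.180 = 0.7775, so ω = 2 arcsin(0.7775) ≈ 102.1°.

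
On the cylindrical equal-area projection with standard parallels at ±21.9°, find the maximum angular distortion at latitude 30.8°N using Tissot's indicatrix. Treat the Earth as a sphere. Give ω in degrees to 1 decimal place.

For cylindrical equal-area with standard parallel φ₀, h = cos φ / cos φ₀ and k = cos φ₀ / cos φ, so h·k = 1.
At 30.8°: h = 0.9258, k = 1.080; principal scales a = 1.080, b = 0.9258.
sin(ω/2) = (a − b)/(a + b) = 0.1544/2.006 = 0.07698, so ω = 2 arcsin(0.07698) ≈ 8.8°.

8.8°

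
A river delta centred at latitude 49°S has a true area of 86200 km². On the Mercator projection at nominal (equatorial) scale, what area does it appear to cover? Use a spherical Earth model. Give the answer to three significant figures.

200000 km²

For Mercator, h = k = sec φ (a conformal cylindrical projection has a single point scale, 1/cos φ).
Areal scale = k² = sec²φ = 1/cos²(49°) = 1/0.6561² = 2.323.
Apparent area = 86200 × 2.323 ≈ 200000 km².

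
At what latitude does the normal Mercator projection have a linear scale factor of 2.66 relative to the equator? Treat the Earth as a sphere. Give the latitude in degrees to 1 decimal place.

67.9°

Mercator scale is k = sec φ = 1/cos φ.
1/cos φ = 2.66  ⇒  cos φ = 0.3759  ⇒  φ = arccos(0.3759) ≈ 67.9°.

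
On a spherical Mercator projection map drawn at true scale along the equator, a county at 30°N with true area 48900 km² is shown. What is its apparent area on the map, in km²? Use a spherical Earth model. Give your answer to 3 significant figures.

65200 km²

The Mercator projection is conformal; its linear scale factor is the same in every direction and equals sec φ = 1/cos φ.
Areal scale = k² = sec²φ = 1/cos²(30°) = 1/0.8660² = 1.333.
Apparent area = 48900 × 1.333 ≈ 65200 km².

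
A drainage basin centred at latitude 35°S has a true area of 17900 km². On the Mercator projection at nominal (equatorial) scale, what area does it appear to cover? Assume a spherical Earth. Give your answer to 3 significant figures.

26700 km²

The Mercator projection is conformal; its linear scale factor is the same in every direction and equals sec φ = 1/cos φ.
Areal scale = k² = sec²φ = 1/cos²(35°) = 1/0.8192² = 1.490.
Apparent area = 17900 × 1.490 ≈ 26700 km².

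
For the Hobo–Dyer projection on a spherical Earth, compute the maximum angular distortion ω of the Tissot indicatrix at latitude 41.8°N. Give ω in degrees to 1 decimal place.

7.1°

Hobo–Dyer is a cylindrical equal-area projection with standard parallels at ±37.5°. A cylindrical equal-area projection with standard parallel φ₀ has meridian scale h = cos φ / cos φ₀ and parallel scale k = cos φ₀ / cos φ (so areas are preserved, h·k = 1).
At 41.8°: h = 0.9397, k = 1.064; principal scales a = 1.064, b = 0.9397.
sin(ω/2) = (a − b)/(a + b) = 0.1246/2.004 = 0.06217, so ω = 2 arcsin(0.06217) ≈ 7.1°.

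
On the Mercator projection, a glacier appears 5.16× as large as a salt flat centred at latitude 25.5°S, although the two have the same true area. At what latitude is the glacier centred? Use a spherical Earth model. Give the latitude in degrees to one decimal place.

For equal true areas on Mercator, apparent areas scale as sec²φ, so the ratio is cos²φ₂ / cos²φ₁.
cos²φ₂ / cos²φ₁ = 5.16  ⇒  cos φ₁ = cos 25.5° / √5.16 = 0.9026/2.272 = 0.3973.
φ₁ = arccos(0.3973) ≈ 66.6°.

66.6°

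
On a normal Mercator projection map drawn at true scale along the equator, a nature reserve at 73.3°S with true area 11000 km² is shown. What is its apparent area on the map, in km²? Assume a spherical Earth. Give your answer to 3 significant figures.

133000 km²

The Mercator projection is conformal; its linear scale factor is the same in every direction and equals sec φ = 1/cos φ.
Areal scale = k² = sec²φ = 1/cos²(73.3°) = 1/0.2874² = 12.11.
Apparent area = 11000 × 12.11 ≈ 133000 km².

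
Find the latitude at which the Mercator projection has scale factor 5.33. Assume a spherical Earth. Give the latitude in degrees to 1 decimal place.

Mercator scale is k = sec φ = 1/cos φ.
1/cos φ = 5.33  ⇒  cos φ = 0.1876  ⇒  φ = arccos(0.1876) ≈ 79.2°.

79.2°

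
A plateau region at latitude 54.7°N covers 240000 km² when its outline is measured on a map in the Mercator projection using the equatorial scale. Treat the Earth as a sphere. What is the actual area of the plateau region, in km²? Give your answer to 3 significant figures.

For Mercator, h = k = sec φ (a conformal cylindrical projection has a single point scale, 1/cos φ).
Areal scale = k² = sec²φ = 1/cos²(54.7°) = 1/0.5779² = 2.995.
True area = apparent / (areal scale) = 240000 / 2.995 ≈ 80100 km².

80100 km²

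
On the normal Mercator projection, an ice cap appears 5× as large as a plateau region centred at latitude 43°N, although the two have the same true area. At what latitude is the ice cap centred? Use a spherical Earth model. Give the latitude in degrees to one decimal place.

On Mercator, (apparent₁)/(apparent₂) = sec²φ₁ / sec²φ₂ when true areas are equal.
cos²φ₂ / cos²φ₁ = 5  ⇒  cos φ₁ = cos 43° / √5 = 0.7314/2.236 = 0.3271.
φ₁ = arccos(0.3271) ≈ 70.9°.

70.9°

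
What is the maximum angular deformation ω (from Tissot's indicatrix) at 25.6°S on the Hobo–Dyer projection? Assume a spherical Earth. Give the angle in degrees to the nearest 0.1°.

Hobo–Dyer is a cylindrical equal-area projection with standard parallels at ±37.5°. A cylindrical equal-area projection with standard parallel φ₀ has meridian scale h = cos φ / cos φ₀ and parallel scale k = cos φ₀ / cos φ (so areas are preserved, h·k = 1).
At 25.6°: h = 1.137, k = 0.8797; principal scales a = 1.137, b = 0.8797.
sin(ω/2) = (a − b)/(a + b) = 0.2570/2.016 = 0.1275, so ω = 2 arcsin(0.1275) ≈ 14.6°.

14.6°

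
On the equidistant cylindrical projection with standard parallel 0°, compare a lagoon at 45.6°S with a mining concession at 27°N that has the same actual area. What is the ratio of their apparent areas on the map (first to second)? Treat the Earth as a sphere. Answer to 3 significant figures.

In the plate carrée (x = Rλ, y = Rφ), meridians are true-scale (h = 1) and parallels are stretched by k = sec φ.
Areal scale at 45.6°: h·k = 1.000 × 1.429 = 1.429.
Areal scale at 27°: h·k = 1.000 × 1.122 = 1.122.
Ratio = 1.429/1.122 ≈ 1.27.

1.27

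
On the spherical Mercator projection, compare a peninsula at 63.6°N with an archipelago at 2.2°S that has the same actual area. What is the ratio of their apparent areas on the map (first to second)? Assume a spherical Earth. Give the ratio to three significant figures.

On Mercator, area is exaggerated by sec²φ = 1/cos²φ.
At 63.6°: sec²(63.6°) = 1/0.4446² = 5.058.
At 2.2°: sec²(2.2°) = 1/0.9993² = 1.001.
Ratio = 5.058/1.001 = cos²(2.2°)/cos²(63.6°) ≈ 5.05.

5.05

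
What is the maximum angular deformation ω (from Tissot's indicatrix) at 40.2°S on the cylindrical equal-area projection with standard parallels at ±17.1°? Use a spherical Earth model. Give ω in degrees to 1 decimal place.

For cylindrical equal-area with standard parallel φ₀, h = cos φ / cos φ₀ and k = cos φ₀ / cos φ, so h·k = 1.
At 40.2°: h = 0.7991, k = 1.251; principal scales a = 1.251, b = 0.7991.
sin(ω/2) = (a − b)/(a + b) = 0.4522/2.050 = 0.2206, so ω = 2 arcsin(0.2206) ≈ 25.5°.

25.5°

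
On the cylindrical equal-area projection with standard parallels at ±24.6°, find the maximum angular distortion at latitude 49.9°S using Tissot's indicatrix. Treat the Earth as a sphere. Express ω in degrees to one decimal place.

38.7°

Cylindrical equal-area (φ₀ = 24.6°): h = cos φ / cos 24.6° along meridians, k = cos 24.6° / cos φ along parallels; h·k = 1.
At 49.9°: h = 0.7084, k = 1.412; principal scales a = 1.412, b = 0.7084.
sin(ω/2) = (a − b)/(a + b) = 0.7032/2.120 = 0.3317, so ω = 2 arcsin(0.3317) ≈ 38.7°.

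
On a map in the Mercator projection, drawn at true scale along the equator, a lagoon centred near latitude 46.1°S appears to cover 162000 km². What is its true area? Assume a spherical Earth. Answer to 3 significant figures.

Mercator is conformal, so the point scale is isotropic: h = k = sec φ = 1/cos φ.
Areal scale = k² = sec²φ = 1/cos²(46.1°) = 1/0.6934² = 2.080.
True area = apparent / (areal scale) = 162000 / 2.080 ≈ 77900 km².

77900 km²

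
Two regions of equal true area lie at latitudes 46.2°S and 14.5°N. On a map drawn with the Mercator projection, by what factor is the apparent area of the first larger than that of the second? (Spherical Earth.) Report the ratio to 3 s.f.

Mercator areal scale is sec²φ.
At 46.2°: sec²(46.2°) = 1/0.6921² = 2.087.
At 14.5°: sec²(14.5°) = 1/0.9681² = 1.067.
Ratio = 2.087/1.067 = cos²(14.5°)/cos²(46.2°) ≈ 1.96.

1.96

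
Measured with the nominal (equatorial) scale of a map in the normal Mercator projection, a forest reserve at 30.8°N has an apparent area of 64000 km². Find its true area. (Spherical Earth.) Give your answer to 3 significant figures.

Mercator is conformal, so the point scale is isotropic: h = k = sec φ = 1/cos φ.
Areal scale = k² = sec²φ = 1/cos²(30.8°) = 1/0.8590² = 1.355.
True area = apparent / (areal scale) = 64000 / 1.355 ≈ 47200 km².

47200 km²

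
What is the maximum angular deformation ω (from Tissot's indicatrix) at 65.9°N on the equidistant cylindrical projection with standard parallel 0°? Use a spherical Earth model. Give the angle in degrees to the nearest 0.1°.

49.7°

In the plate carrée (x = Rλ, y = Rφ), meridians are true-scale (h = 1) and parallels are stretched by k = sec φ.
At 65.9°: h = 1.000, k = 2.449; principal scales a = 2.449, b = 1.000.
sin(ω/2) = (a − b)/(a + b) = 1.449/3.449 = 0.4201, so ω = 2 arcsin(0.4201) ≈ 49.7°.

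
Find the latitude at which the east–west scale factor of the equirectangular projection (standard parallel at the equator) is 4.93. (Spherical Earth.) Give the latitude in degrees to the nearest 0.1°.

78.3°

Plate carrée: h = 1, k = sec φ along parallels.
sec φ = 4.93  ⇒  cos φ = 0.2028  ⇒  φ ≈ 78.3°.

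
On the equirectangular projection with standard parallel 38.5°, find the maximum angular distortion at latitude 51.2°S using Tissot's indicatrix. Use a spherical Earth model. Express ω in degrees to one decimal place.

12.7°

In the equirectangular projection with standard parallel φ₀ = 38.5° (x = Rλ cos φ₀, y = Rφ), meridians are true-scale (h = 1) and the parallel scale is k = cos φ₀ / cos φ.
At 51.2°: h = 1.000, k = 1.249; principal scales a = 1.249, b = 1.000.
sin(ω/2) = (a − b)/(a + b) = 0.2490/2.249 = 0.1107, so ω = 2 arcsin(0.1107) ≈ 12.7°.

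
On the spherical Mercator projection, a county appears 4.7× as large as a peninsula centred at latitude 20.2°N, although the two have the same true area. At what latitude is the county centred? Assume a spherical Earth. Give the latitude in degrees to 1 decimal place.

64.3°

For equal true areas on Mercator, apparent areas scale as sec²φ, so the ratio is cos²φ₂ / cos²φ₁.
cos²φ₂ / cos²φ₁ = 4.7  ⇒  cos φ₁ = cos 20.2° / √4.7 = 0.9385/2.168 = 0.4329.
φ₁ = arccos(0.4329) ≈ 64.3°.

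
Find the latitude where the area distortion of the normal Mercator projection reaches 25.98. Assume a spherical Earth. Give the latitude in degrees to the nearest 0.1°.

78.7°

Mercator areal scale is sec²φ.
sec²φ = 25.98  ⇒  cos²φ = 0.03849  ⇒  cos φ = 0.1962.
φ = arccos(0.1962) ≈ 78.7°.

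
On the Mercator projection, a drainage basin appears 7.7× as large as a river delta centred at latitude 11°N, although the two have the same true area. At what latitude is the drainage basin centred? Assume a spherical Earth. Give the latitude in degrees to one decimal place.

69.3°

Mercator areal scale is sec²φ, so apparent-area ratio = sec²φ₁ / sec²φ₂ = cos²φ₂ / cos²φ₁.
cos²φ₂ / cos²φ₁ = 7.7  ⇒  cos φ₁ = cos 11° / √7.7 = 0.9816/2.775 = 0.3538.
φ₁ = arccos(0.3538) ≈ 69.3°.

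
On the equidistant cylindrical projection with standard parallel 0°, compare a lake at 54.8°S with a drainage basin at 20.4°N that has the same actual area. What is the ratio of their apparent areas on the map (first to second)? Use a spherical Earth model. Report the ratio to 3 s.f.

1.63

For the equirectangular projection with φ₀ = 0 (plate carrée), h = 1 along meridians and k = sec φ along parallels.
Areal scale at 54.8°: h·k = 1.000 × 1.735 = 1.735.
Areal scale at 20.4°: h·k = 1.000 × 1.067 = 1.067.
Ratio = 1.735/1.067 ≈ 1.63.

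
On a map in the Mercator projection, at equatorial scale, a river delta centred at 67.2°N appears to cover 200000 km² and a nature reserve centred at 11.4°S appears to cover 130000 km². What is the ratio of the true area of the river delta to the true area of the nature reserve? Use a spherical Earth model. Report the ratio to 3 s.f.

0.240

On Mercator the areal scale is sec²φ, so true area = apparent × cos²φ.
True area of river delta: 200000 × cos²(67.2°) = 200000 × 0.1502 = 30030 km².
True area of nature reserve: 130000 × cos²(11.4°) = 130000 × 0.9609 = 124900 km².
Ratio = 30030 / 124900 ≈ 0.240.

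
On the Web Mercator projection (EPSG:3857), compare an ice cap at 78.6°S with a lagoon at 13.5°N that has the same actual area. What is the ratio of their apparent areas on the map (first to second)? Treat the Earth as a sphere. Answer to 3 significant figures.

24.2

On Mercator, area is exaggerated by sec²φ = 1/cos²φ.
At 78.6°: sec²(78.6°) = 1/0.1977² = 25.60.
At 13.5°: sec²(13.5°) = 1/0.9724² = 1.058.
Ratio = 25.60/1.058 = cos²(13.5°)/cos²(78.6°) ≈ 24.2.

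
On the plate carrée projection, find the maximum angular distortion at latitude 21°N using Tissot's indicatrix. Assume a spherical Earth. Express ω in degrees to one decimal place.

3.9°

For the equirectangular projection with φ₀ = 0 (plate carrée), h = 1 along meridians and k = sec φ along parallels.
At 21°: h = 1.000, k = 1.071; principal scales a = 1.071, b = 1.000.
sin(ω/2) = (a − b)/(a + b) = 0.07114/2.071 = 0.03435, so ω = 2 arcsin(0.03435) ≈ 3.9°.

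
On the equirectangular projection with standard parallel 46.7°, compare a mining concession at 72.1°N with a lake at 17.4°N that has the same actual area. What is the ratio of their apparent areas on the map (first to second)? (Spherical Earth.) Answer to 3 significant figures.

With standard parallel φ₀ = 46.7°, the equirectangular projection gives x = Rλ cos φ₀, y = Rφ, so h = 1 and k = cos 46.7° / cos φ.
Areal scale at 72.1°: h·k = 1.000 × 2.231 = 2.231.
Areal scale at 17.4°: h·k = 1.000 × 0.7187 = 0.7187.
Ratio = 2.231/0.7187 ≈ 3.10.

3.10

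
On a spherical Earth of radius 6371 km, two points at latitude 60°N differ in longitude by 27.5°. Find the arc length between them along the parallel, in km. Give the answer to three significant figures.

1530 km

Arc length along a parallel = R cos φ · Δλ (with Δλ in radians).
= 6371 × cos 60° × (27.5° × π/180) = 6371 × 0.5000 × 0.4800 ≈ 1530 km.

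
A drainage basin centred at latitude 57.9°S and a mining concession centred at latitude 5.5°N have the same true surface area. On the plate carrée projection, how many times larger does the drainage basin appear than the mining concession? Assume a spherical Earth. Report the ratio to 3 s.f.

1.87

For the equirectangular projection with φ₀ = 0 (plate carrée), h = 1 along meridians and k = sec φ along parallels.
Areal scale at 57.9°: h·k = 1.000 × 1.882 = 1.882.
Areal scale at 5.5°: h·k = 1.000 × 1.005 = 1.005.
Ratio = 1.882/1.005 ≈ 1.87.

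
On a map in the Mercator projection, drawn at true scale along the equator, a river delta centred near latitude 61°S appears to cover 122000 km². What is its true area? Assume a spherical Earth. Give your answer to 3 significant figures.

28700 km²

The Mercator projection is conformal; its linear scale factor is the same in every direction and equals sec φ = 1/cos φ.
Areal scale = k² = sec²φ = 1/cos²(61°) = 1/0.4848² = 4.255.
True area = apparent / (areal scale) = 122000 / 4.255 ≈ 28700 km².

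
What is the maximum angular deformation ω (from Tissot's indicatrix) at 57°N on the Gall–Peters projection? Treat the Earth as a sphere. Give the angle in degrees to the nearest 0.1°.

29.6°

Gall–Peters is a cylindrical equal-area projection with standard parallels at ±45°. A cylindrical equal-area projection with standard parallel φ₀ has meridian scale h = cos φ / cos φ₀ and parallel scale k = cos φ₀ / cos φ (so areas are preserved, h·k = 1).
At 57°: h = 0.7702, k = 1.298; principal scales a = 1.298, b = 0.7702.
sin(ω/2) = (a − b)/(a + b) = 0.5281/2.069 = 0.2553, so ω = 2 arcsin(0.2553) ≈ 29.6°.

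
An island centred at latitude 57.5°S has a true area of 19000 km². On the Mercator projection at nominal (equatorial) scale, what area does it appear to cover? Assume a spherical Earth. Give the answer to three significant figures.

65800 km²

For Mercator, h = k = sec φ (a conformal cylindrical projection has a single point scale, 1/cos φ).
Areal scale = k² = sec²φ = 1/cos²(57.5°) = 1/0.5373² = 3.464.
Apparent area = 19000 × 3.464 ≈ 65800 km².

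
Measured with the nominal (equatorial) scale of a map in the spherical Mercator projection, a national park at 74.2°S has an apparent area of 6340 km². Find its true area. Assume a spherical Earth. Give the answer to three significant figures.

470 km²

The Mercator projection is conformal; its linear scale factor is the same in every direction and equals sec φ = 1/cos φ.
Areal scale = k² = sec²φ = 1/cos²(74.2°) = 1/0.2723² = 13.49.
True area = apparent / (areal scale) = 6340 / 13.49 ≈ 470 km².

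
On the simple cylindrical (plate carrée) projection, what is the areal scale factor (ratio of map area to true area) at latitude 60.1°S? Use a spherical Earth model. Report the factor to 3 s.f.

In the plate carrée (x = Rλ, y = Rφ), meridians are true-scale (h = 1) and parallels are stretched by k = sec φ.
Areal scale = h·k = 1 × sec φ; at 60.1°, h = 1.000, k = 2.006, so h·k = 2.006.

2.01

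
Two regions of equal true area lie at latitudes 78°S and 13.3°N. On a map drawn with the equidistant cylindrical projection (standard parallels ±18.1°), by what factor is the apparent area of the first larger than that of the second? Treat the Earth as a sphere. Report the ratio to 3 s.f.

With standard parallel φ₀ = 18.1°, the equirectangular projection gives x = Rλ cos φ₀, y = Rφ, so h = 1 and k = cos 18.1° / cos φ.
Areal scale at 78°: h·k = 1.000 × 4.572 = 4.572.
Areal scale at 13.3°: h·k = 1.000 × 0.9767 = 0.9767.
Ratio = 4.572/0.9767 ≈ 4.68.

4.68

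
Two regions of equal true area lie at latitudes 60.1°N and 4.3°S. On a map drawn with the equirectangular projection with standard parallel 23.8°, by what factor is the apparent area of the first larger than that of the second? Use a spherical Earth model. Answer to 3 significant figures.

2.00

With standard parallel φ₀ = 23.8°, the equirectangular projection gives x = Rλ cos φ₀, y = Rφ, so h = 1 and k = cos 23.8° / cos φ.
Areal scale at 60.1°: h·k = 1.000 × 1.835 = 1.835.
Areal scale at 4.3°: h·k = 1.000 × 0.9175 = 0.9175.
Ratio = 1.835/0.9175 ≈ 2.00.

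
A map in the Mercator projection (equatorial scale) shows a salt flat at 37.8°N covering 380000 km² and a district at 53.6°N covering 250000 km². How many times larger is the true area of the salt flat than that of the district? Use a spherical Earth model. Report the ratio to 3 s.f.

Since Mercator area scale is 1/cos²φ, the true area equals the apparent area multiplied by cos²φ.
True area of salt flat: 380000 × cos²(37.8°) = 380000 × 0.6243 = 237300 km².
True area of district: 250000 × cos²(53.6°) = 250000 × 0.3521 = 88040 km².
Ratio = 237300 / 88040 ≈ 2.69.

2.69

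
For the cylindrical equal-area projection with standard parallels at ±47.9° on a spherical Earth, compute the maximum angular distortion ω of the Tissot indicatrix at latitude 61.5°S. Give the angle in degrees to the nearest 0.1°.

A cylindrical equal-area projection with standard parallel φ₀ has meridian scale h = cos φ / cos φ₀ and parallel scale k = cos φ₀ / cos φ (so areas are preserved, h·k = 1).
At 61.5°: h = 0.7117, k = 1.405; principal scales a = 1.405, b = 0.7117.
sin(ω/2) = (a − b)/(a + b) = 0.6933/2.117 = 0.3275, so ω = 2 arcsin(0.3275) ≈ 38.2°.

38.2°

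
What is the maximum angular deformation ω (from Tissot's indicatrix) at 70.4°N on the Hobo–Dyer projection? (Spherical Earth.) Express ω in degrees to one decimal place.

88.3°

Hobo–Dyer is a cylindrical equal-area projection with standard parallels at ±37.5°. Cylindrical equal-area (φ₀ = 37.5°): h = cos φ / cos 37.5° along meridians, k = cos 37.5° / cos φ along parallels; h·k = 1.
At 70.4°: h = 0.4228, k = 2.365; principal scales a = 2.365, b = 0.4228.
sin(ω/2) = (a − b)/(a + b) = 1.942/2.788 = 0.6967, so ω = 2 arcsin(0.6967) ≈ 88.3°.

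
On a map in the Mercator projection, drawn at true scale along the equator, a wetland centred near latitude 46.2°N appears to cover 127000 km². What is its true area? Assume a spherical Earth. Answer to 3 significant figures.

60800 km²

For Mercator, h = k = sec φ (a conformal cylindrical projection has a single point scale, 1/cos φ).
Areal scale = k² = sec²φ = 1/cos²(46.2°) = 1/0.6921² = 2.087.
True area = apparent / (areal scale) = 127000 / 2.087 ≈ 60800 km².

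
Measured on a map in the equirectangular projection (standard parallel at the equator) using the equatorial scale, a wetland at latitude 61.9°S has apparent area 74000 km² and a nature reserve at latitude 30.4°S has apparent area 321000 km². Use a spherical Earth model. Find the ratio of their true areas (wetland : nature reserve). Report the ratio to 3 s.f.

On the plate carrée, areal scale = h·k = 1 × sec φ, so true area = apparent × cos φ.
True area of wetland: 74000 × cos(61.9°) = 74000 × 0.4710 = 34850 km².
True area of nature reserve: 321000 × cos(30.4°) = 321000 × 0.8625 = 276900 km².
Ratio = 34850 / 276900 ≈ 0.126.

0.126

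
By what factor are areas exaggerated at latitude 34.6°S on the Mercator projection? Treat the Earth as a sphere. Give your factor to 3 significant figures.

1.48

For Mercator, h = k = sec φ (a conformal cylindrical projection has a single point scale, 1/cos φ).
Areal scale = k² = sec²φ = 1/cos²(34.6°) = 1/0.8231² = 1.476.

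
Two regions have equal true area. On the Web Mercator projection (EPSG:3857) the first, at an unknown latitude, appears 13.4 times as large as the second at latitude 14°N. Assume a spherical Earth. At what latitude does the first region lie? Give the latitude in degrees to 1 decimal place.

On Mercator, (apparent₁)/(apparent₂) = sec²φ₁ / sec²φ₂ when true areas are equal.
cos²φ₂ / cos²φ₁ = 13.4  ⇒  cos φ₁ = cos 14° / √13.4 = 0.9703/3.661 = 0.2651.
φ₁ = arccos(0.2651) ≈ 74.6°.

74.6°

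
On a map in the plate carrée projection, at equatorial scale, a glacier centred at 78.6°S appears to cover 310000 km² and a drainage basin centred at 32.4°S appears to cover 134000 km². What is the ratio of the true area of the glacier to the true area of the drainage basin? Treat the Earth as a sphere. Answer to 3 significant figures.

On the plate carrée, areal scale = h·k = 1 × sec φ, so true area = apparent × cos φ.
True area of glacier: 310000 × cos(78.6°) = 310000 × 0.1977 = 61270 km².
True area of drainage basin: 134000 × cos(32.4°) = 134000 × 0.8443 = 113100 km².
Ratio = 61270 / 113100 ≈ 0.542.

0.542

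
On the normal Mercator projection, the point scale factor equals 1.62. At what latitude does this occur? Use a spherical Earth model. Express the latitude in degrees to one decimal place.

Mercator scale is k = sec φ = 1/cos φ.
1/cos φ = 1.62  ⇒  cos φ = 0.6173  ⇒  φ = arccos(0.6173) ≈ 51.9°.

51.9°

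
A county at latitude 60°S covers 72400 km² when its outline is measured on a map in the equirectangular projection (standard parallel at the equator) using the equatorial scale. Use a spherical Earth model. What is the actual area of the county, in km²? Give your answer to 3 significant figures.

36200 km²

In the plate carrée (x = Rλ, y = Rφ), meridians are true-scale (h = 1) and parallels are stretched by k = sec φ.
Areal scale = h·k = 1 × sec φ; at 60°, h = 1.000, k = 2.000, so h·k = 2.000.
True area = apparent / (areal scale) = 72400 / 2.000 ≈ 36200 km².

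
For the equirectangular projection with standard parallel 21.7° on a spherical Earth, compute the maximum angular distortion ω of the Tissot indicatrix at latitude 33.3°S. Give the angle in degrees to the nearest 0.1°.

6.1°

With standard parallel φ₀ = 21.7°, the equirectangular projection gives x = Rλ cos φ₀, y = Rφ, so h = 1 and k = cos 21.7° / cos φ.
At 33.3°: h = 1.000, k = 1.112; principal scales a = 1.112, b = 1.000.
sin(ω/2) = (a − b)/(a + b) = 0.1117/2.112 = 0.05288, so ω = 2 arcsin(0.05288) ≈ 6.1°.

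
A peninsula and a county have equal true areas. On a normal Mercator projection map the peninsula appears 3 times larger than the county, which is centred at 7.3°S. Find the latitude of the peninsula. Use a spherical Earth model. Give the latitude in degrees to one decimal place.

55.1°

Mercator areal scale is sec²φ, so apparent-area ratio = sec²φ₁ / sec²φ₂ = cos²φ₂ / cos²φ₁.
cos²φ₂ / cos²φ₁ = 3  ⇒  cos φ₁ = cos 7.3° / √3 = 0.9919/1.732 = 0.5727.
φ₁ = arccos(0.5727) ≈ 55.1°.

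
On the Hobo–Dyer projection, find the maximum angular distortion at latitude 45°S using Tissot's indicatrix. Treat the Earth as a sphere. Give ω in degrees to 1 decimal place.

The Hobo–Dyer projection is cylindrical equal-area with φ₀ = 37.5°. Cylindrical equal-area (φ₀ = 37.5°): h = cos φ / cos 37.5° along meridians, k = cos 37.5° / cos φ along parallels; h·k = 1.
At 45°: h = 0.8913, k = 1.122; principal scales a = 1.122, b = 0.8913.
sin(ω/2) = (a − b)/(a + b) = 0.2307/2.013 = 0.1146, so ω = 2 arcsin(0.1146) ≈ 13.2°.

13.2°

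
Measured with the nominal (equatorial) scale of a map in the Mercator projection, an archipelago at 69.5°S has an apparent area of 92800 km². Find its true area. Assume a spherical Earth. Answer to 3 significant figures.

11400 km²

The Mercator projection is conformal; its linear scale factor is the same in every direction and equals sec φ = 1/cos φ.
Areal scale = k² = sec²φ = 1/cos²(69.5°) = 1/0.3502² = 8.154.
True area = apparent / (areal scale) = 92800 / 8.154 ≈ 11400 km².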